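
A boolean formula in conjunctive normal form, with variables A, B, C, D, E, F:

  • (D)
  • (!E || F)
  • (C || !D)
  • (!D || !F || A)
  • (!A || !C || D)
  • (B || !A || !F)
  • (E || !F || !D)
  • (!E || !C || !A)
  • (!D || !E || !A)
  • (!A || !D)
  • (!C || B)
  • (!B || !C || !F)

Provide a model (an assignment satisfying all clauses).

A = F, B = T, C = T, D = T, E = F, F = F

Check each clause:
  1. (D) — D is true.
  2. (!E || F) — !E is true.
  3. (!D || C) — C is true.
  4. (A || !F || !D) — !F is true.
  5. (!A || !C || D) — D is true.
  6. (B || !F || !A) — B is true.
  7. (!D || E || !F) — !F is true.
  8. (!C || !E || !A) — !E is true.
  9. (!D || !E || !A) — !E is true.
  10. (!D || !A) — !A is true.
  11. (!C || B) — B is true.
  12. (!C || !B || !F) — !F is true.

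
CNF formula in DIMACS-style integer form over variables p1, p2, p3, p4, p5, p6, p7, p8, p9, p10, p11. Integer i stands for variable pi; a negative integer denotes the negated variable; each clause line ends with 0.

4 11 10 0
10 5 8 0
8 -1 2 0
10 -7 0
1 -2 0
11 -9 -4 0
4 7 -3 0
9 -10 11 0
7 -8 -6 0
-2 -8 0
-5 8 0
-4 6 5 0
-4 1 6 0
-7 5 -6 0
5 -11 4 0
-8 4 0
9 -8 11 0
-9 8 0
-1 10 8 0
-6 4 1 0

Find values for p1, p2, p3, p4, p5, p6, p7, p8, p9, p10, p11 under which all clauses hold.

p1=0  p2=0  p3=1  p4=1  p5=1  p6=1  p7=1  p8=1  p9=0  p10=1  p11=1

Try p1 = False.
  then p2 is forced to False.
Set p3 = True and propagate.
The remaining clauses are satisfied by p4 = True, p5 = True, p6 = True, p7 = True, p8 = True, p9 = False, p10 = True, p11 = True.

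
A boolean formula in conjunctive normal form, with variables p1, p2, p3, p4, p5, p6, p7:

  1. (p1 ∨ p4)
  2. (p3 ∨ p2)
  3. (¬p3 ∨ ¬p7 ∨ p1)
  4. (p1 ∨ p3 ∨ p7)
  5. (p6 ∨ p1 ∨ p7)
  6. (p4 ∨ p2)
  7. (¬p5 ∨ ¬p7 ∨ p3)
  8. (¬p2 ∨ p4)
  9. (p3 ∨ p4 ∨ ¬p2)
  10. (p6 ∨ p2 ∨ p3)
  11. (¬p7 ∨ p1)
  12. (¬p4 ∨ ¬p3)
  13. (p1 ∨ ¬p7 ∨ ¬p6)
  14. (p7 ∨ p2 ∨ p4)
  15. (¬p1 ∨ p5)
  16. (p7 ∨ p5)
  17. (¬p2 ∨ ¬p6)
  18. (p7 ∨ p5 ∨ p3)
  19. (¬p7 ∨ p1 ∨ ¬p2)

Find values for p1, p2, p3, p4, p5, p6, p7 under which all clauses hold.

Branch on p1: take p1 = True.
  then p5 is forced to True.
Set p2 = True and propagate.
  then p4 is forced to True.
  then p3 is forced to False.
  then p7 is forced to False.
  then p6 is forced to False.

p1=1  p2=1  p3=0  p4=1  p5=1  p6=0  p7=0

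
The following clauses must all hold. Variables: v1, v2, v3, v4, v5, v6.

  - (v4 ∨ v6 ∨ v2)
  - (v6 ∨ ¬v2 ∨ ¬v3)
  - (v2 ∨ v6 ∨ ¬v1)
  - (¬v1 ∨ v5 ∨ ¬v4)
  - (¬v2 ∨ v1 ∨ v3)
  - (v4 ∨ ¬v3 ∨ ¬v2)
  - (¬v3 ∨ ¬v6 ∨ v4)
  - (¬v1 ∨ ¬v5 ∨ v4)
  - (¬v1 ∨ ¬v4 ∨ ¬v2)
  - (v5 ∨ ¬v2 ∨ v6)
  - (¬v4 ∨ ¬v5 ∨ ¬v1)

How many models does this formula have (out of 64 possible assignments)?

14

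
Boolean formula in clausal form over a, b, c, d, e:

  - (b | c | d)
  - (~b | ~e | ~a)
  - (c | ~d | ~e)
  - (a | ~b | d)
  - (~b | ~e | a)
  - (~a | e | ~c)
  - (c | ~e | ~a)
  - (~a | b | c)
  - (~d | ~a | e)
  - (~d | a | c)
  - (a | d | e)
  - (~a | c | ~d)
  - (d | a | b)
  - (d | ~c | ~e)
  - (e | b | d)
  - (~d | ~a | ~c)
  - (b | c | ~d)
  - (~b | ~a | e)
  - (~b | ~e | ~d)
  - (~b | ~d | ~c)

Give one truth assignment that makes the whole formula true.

a=0, b=0, c=1, d=1, e=0

Check each clause:
  1. (b | c | d) — c is true.
  2. (~a | ~b | ~e) — ~e is true.
  3. (~e | ~d | c) — c is true.
  4. (d | ~b | a) — d is true.
  5. (~b | ~e | a) — ~e is true.
  6. (~a | e | ~c) — ~a is true.
  7. (c | ~a | ~e) — c is true.
  8. (c | ~a | b) — c is true.
  9. (~a | e | ~d) — ~a is true.
  10. (a | ~d | c) — c is true.
  11. (e | a | d) — d is true.
  12. (~d | c | ~a) — c is true.
  13. (b | d | a) — d is true.
  14. (d | ~e | ~c) — ~e is true.
  15. (b | d | e) — d is true.
  16. (~c | ~a | ~d) — ~a is true.
  17. (c | b | ~d) — c is true.
  18. (~b | ~a | e) — ~a is true.
  19. (~b | ~e | ~d) — ~e is true.
  20. (~c | ~b | ~d) — ~b is true.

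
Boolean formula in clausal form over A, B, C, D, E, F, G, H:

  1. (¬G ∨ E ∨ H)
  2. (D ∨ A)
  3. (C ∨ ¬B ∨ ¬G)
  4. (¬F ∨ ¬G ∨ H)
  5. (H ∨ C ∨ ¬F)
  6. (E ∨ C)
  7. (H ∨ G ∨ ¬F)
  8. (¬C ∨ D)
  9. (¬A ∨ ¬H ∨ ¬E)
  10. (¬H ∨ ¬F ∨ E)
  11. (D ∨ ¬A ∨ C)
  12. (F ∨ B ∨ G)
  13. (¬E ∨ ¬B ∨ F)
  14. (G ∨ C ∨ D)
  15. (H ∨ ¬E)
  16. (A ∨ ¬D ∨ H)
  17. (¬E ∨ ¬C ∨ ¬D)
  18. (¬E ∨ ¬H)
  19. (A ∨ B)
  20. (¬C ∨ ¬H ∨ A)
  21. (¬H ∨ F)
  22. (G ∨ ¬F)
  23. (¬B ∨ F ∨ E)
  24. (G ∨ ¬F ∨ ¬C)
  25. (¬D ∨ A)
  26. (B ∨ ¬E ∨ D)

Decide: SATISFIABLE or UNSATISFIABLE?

UNSATISFIABLE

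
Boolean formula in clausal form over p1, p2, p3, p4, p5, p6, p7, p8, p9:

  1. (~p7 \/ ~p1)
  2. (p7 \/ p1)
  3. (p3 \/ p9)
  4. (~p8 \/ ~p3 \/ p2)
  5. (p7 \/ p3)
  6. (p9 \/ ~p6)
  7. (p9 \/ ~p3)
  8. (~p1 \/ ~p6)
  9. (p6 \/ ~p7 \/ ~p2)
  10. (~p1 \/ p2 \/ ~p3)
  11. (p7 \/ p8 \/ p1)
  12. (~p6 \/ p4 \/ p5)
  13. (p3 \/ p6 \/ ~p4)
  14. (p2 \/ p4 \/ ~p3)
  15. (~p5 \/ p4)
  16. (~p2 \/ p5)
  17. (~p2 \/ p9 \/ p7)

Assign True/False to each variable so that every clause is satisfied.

p1=T  p2=T  p3=T  p4=T  p5=T  p6=F  p7=F  p8=T  p9=T

Pure literal: p9 appears only positively; assign p9 = True.
Set p1 = True and propagate.
  then p7 is forced to False.
  then p3 is forced to True.
  then p6 is forced to False.
  then p2 is forced to True.
  then p5 is forced to True.
  then p4 is forced to True.
p8 is now unconstrained; take p8 = True.
Every clause has at least one true literal under this assignment.
Check each clause:
  1. (~p1 \/ ~p7) — ~p7 is true.
  2. (p1 \/ p7) — p1 is true.
  3. (p9 \/ p3) — p9 is true.
  4. (p2 \/ ~p8 \/ ~p3) — p2 is true.
  5. (p7 \/ p3) — p3 is true.
  6. (~p6 \/ p9) — p9 is true.
  7. (~p3 \/ p9) — p9 is true.
  8. (~p1 \/ ~p6) — ~p6 is true.
  9. (p6 \/ ~p7 \/ ~p2) — ~p7 is true.
  10. (~p3 \/ ~p1 \/ p2) — p2 is true.
  11. (p8 \/ p7 \/ p1) — p8 is true.
  12. (p5 \/ p4 \/ ~p6) — ~p6 is true.
  13. (p3 \/ p6 \/ ~p4) — p3 is true.
  14. (~p3 \/ p4 \/ p2) — p2 is true.
  15. (p4 \/ ~p5) — p4 is true.
  16. (p5 \/ ~p2) — p5 is true.
  17. (p7 \/ p9 \/ ~p2) — p9 is true.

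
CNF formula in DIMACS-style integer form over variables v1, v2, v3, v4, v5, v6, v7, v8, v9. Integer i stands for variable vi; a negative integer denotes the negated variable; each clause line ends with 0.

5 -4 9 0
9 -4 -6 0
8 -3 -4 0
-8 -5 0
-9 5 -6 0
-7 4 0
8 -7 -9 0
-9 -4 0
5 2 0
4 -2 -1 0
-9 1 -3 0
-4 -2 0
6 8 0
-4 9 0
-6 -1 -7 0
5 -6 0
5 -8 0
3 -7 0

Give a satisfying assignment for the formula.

v7 occurs only negated in the remaining clauses — set v7 = False.
Set v1 = False and propagate.
For the remaining variables, v2 = False, v3 = True, v4 = False, v5 = True, v6 = True, v8 = False, v9 = False works.

v1 = 0, v2 = 0, v3 = 1, v4 = 0, v5 = 1, v6 = 1, v7 = 0, v8 = 0, v9 = 0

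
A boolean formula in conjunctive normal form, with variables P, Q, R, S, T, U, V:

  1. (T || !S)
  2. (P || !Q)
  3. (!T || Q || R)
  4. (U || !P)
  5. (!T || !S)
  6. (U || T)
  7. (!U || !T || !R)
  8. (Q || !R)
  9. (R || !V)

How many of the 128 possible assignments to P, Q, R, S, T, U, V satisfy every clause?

Satisfying assignments:
  P=F Q=F R=F S=F T=F U=T V=F
  P=T Q=F R=F S=F T=F U=T V=F
  P=T Q=T R=F S=F T=F U=T V=F
  P=T Q=T R=F S=F T=T U=T V=F
  P=T Q=T R=T S=F T=F U=T V=F
  P=T Q=T R=T S=F T=F U=T V=T
Count: 6.

6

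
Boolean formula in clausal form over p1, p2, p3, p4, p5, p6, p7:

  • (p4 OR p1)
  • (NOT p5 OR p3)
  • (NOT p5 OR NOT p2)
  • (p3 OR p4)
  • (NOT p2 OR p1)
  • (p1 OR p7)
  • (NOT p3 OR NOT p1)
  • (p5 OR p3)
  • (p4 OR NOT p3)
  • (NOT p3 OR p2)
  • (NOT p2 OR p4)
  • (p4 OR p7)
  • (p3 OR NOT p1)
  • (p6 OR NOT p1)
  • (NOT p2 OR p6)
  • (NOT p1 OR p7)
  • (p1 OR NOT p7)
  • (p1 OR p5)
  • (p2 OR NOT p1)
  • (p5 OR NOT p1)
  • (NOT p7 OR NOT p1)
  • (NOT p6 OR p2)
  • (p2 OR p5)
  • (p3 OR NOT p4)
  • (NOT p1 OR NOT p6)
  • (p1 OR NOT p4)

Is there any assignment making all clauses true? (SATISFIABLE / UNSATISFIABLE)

p1 = True:
  propagation gives p3=False; an empty clause results — contradiction.
p1 = False:
  propagation gives p4=True; an empty clause results — contradiction.
Every branch closes, so no satisfying assignment exists.

UNSATISFIABLE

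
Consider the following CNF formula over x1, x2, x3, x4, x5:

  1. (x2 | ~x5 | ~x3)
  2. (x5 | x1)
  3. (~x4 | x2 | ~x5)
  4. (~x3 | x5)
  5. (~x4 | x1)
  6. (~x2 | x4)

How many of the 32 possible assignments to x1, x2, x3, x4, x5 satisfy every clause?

Satisfying assignments:
  x1=F x2=F x3=F x4=F x5=T
  x1=T x2=F x3=F x4=F x5=F
  x1=T x2=F x3=F x4=F x5=T
  x1=T x2=F x3=F x4=T x5=F
  x1=T x2=T x3=F x4=T x5=F
  x1=T x2=T x3=F x4=T x5=T
  x1=T x2=T x3=T x4=T x5=T
Count: 7.

7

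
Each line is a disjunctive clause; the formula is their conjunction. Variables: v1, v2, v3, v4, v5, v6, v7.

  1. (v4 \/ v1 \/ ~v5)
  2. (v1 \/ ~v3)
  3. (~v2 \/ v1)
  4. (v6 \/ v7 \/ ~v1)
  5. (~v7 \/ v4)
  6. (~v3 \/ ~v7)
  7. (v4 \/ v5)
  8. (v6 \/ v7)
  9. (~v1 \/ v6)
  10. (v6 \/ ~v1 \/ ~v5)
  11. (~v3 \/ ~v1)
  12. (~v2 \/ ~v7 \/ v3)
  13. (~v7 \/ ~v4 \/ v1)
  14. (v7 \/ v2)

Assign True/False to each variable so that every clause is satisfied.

Pure literal: v6 appears only positively; assign v6 = True.
Branch on v1: take v1 = True.
  then v3 is forced to False.
The remaining clauses are satisfied by v2 = False, v4 = True, v5 = True, v7 = True.
Every clause has at least one true literal under this assignment.
Check each clause:
  1. (v4 \/ v1 \/ ~v5) — v1 is true.
  2. (v1 \/ ~v3) — v1 is true.
  3. (~v2 \/ v1) — v1 is true.
  4. (v6 \/ ~v1 \/ v7) — v7 is true.
  5. (v4 \/ ~v7) — v4 is true.
  6. (~v3 \/ ~v7) — ~v3 is true.
  7. (v5 \/ v4) — v4 is true.
  8. (v6 \/ v7) — v6 is true.
  9. (~v1 \/ v6) — v6 is true.
  10. (v6 \/ ~v1 \/ ~v5) — v6 is true.
  11. (~v1 \/ ~v3) — ~v3 is true.
  12. (~v2 \/ v3 \/ ~v7) — ~v2 is true.
  13. (~v7 \/ ~v4 \/ v1) — v1 is true.
  14. (v2 \/ v7) — v7 is true.

v1=True, v2=False, v3=False, v4=True, v5=True, v6=True, v7=True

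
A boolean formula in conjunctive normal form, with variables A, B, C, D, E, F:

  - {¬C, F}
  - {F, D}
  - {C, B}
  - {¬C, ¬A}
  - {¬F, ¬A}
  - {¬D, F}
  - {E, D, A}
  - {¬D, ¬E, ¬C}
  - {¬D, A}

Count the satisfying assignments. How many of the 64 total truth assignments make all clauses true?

The models are:
  A=0 B=0 C=1 D=0 E=1 F=1
  A=0 B=1 C=0 D=0 E=1 F=1
  A=0 B=1 C=1 D=0 E=1 F=1
Count: 3.

3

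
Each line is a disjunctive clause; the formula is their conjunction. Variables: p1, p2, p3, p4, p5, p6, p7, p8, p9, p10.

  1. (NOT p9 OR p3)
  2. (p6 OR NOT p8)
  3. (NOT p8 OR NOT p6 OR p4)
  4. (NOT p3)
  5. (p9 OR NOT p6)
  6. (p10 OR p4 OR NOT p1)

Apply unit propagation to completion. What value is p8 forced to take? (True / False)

False

Unit clause (NOT p3) sets p3 = False.
From (NOT p9 OR p3) and p3 = False: p9 = False.
(p9 OR NOT p6) with p9 = False leaves only NOT p6, so p6 = False.
From (p6 OR NOT p8) and p6 = False: p8 = False.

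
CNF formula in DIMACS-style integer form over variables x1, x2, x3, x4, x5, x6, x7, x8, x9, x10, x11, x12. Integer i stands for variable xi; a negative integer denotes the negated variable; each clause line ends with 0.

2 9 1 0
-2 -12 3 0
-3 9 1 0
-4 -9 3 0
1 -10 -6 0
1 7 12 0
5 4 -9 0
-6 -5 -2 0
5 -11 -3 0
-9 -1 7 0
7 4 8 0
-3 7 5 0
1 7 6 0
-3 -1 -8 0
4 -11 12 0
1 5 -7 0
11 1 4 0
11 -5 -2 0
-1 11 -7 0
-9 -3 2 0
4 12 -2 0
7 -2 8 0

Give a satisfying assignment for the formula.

x1=1, x2=0, x3=0, x4=1, x5=1, x6=1, x7=0, x8=1, x9=0, x10=1, x11=1, x12=1

Check each clause:
  1. (x2 || x1 || x9) — x1 is true.
  2. (!x12 || x3 || !x2) — !x2 is true.
  3. (!x3 || x9 || x1) — !x3 is true.
  4. (!x9 || x3 || !x4) — !x9 is true.
  5. (!x10 || !x6 || x1) — x1 is true.
  6. (x1 || x12 || x7) — x1 is true.
  7. (x5 || !x9 || x4) — x4 is true.
  8. (!x6 || !x5 || !x2) — !x2 is true.
  9. (!x3 || x5 || !x11) — !x3 is true.
  10. (x7 || !x1 || !x9) — !x9 is true.
  11. (x8 || x7 || x4) — x8 is true.
  12. (x7 || x5 || !x3) — !x3 is true.
  13. (x6 || x1 || x7) — x1 is true.
  14. (!x1 || !x3 || !x8) — !x3 is true.
  15. (!x11 || x12 || x4) — x12 is true.
  16. (x5 || x1 || !x7) — !x7 is true.
  17. (x4 || x1 || x11) — x1 is true.
  18. (!x2 || !x5 || x11) — x11 is true.
  19. (!x7 || x11 || !x1) — !x7 is true.
  20. (x2 || !x9 || !x3) — !x3 is true.
  21. (x12 || x4 || !x2) — x4 is true.
  22. (x7 || x8 || !x2) — x8 is true.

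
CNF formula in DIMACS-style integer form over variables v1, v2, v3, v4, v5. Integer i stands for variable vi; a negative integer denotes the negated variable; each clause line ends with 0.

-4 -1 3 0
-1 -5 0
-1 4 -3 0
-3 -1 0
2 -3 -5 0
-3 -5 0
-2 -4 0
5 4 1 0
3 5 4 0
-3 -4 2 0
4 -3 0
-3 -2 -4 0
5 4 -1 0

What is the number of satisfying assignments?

Satisfying assignments:
  v1=F v2=F v3=F v4=F v5=T
  v1=F v2=F v3=F v4=T v5=F
  v1=F v2=F v3=F v4=T v5=T
  v1=F v2=T v3=F v4=F v5=T
Count: 4.

4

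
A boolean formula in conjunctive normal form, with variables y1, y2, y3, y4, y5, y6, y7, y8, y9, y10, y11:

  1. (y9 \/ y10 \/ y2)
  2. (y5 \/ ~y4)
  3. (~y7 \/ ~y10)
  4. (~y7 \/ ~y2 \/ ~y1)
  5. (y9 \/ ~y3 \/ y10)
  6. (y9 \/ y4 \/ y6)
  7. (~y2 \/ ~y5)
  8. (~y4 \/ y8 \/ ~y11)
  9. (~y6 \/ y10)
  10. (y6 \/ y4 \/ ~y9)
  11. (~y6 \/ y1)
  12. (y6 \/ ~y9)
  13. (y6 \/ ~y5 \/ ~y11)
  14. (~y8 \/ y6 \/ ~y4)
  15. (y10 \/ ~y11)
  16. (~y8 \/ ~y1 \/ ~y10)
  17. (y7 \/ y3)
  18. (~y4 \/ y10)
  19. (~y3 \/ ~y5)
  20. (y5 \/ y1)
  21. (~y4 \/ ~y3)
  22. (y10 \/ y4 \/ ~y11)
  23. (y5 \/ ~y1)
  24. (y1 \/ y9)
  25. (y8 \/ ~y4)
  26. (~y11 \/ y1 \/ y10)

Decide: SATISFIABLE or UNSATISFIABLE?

y4 = True:
  propagation gives y5=True, y2=False, y10=True, y7=False; an empty clause results — contradiction.
y4 = False:
  y10 = True:
    propagation gives y7=False, y3=True, y5=False, y1=True; an empty clause results — contradiction.
  y10 = False:
    propagation gives y6=False, y9=True; an empty clause results — contradiction.
Every branch closes, so no satisfying assignment exists.

UNSATISFIABLE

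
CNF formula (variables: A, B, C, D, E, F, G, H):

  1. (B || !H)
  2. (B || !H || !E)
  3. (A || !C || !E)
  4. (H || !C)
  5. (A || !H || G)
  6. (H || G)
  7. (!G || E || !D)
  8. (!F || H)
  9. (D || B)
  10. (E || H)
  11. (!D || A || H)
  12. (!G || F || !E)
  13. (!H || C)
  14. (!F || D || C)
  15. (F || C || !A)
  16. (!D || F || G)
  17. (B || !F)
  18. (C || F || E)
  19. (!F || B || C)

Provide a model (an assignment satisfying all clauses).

A = True, B = True, C = True, D = False, E = True, F = True, G = False, H = True

Check each clause:
  1. (B || !H) — B is true.
  2. (B || !E || !H) — B is true.
  3. (!E || A || !C) — A is true.
  4. (H || !C) — H is true.
  5. (A || !H || G) — A is true.
  6. (H || G) — H is true.
  7. (!D || !G || E) — !G is true.
  8. (H || !F) — H is true.
  9. (D || B) — B is true.
  10. (H || E) — H is true.
  11. (!D || H || A) — H is true.
  12. (F || !E || !G) — !G is true.
  13. (!H || C) — C is true.
  14. (D || C || !F) — C is true.
  15. (C || !A || F) — C is true.
  16. (!D || G || F) — !D is true.
  17. (!F || B) — B is true.
  18. (C || F || E) — C is true.
  19. (C || !F || B) — B is true.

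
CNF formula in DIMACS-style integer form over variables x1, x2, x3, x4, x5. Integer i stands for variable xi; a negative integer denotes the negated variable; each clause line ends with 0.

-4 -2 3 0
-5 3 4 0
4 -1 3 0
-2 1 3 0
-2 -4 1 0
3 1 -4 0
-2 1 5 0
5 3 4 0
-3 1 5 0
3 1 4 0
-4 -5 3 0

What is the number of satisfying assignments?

12

Case analysis on x3 and x4:
  x3=T, x4=T: 5 of the 8 assignments to (x1,x2,x5) work.
  x3=T, x4=F: x2 free; 3 ways for (x1,x5) × 2^1 = 6.
  x3=F, x4=T: remaining (x1,x2,x5) ∈ {(T,F,F)} — 1.
  x3=F, x4=F: a clause becomes empty — 0.
Total: 5 + 6 + 1 + 0 = 12.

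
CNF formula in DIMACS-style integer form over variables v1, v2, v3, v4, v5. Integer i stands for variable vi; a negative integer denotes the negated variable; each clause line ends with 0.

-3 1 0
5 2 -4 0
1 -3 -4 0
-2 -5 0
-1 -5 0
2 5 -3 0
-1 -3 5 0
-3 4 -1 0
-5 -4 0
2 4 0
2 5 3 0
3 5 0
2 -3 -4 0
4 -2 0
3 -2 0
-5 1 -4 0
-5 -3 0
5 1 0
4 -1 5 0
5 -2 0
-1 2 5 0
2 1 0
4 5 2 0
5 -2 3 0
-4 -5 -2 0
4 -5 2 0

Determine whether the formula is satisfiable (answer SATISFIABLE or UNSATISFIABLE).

v5 = True:
  propagation gives v2=False, v1=False; an empty clause results — contradiction.
v5 = False:
  propagation gives v3=True, v1=True; an empty clause results — contradiction.
Every branch closes, so no satisfying assignment exists.

UNSATISFIABLE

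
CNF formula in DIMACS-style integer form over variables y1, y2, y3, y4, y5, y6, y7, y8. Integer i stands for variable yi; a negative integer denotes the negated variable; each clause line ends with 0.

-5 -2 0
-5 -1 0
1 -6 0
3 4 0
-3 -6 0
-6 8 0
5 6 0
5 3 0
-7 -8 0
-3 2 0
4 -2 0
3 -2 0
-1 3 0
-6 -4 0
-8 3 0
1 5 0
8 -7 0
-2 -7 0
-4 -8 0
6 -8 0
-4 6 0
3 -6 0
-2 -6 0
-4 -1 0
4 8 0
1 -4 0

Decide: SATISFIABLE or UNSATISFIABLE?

UNSATISFIABLE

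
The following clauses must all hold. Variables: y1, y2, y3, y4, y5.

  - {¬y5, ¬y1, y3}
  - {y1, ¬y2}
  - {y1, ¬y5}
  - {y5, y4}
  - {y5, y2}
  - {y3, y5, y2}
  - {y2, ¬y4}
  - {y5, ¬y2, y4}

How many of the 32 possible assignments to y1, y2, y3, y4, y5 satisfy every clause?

5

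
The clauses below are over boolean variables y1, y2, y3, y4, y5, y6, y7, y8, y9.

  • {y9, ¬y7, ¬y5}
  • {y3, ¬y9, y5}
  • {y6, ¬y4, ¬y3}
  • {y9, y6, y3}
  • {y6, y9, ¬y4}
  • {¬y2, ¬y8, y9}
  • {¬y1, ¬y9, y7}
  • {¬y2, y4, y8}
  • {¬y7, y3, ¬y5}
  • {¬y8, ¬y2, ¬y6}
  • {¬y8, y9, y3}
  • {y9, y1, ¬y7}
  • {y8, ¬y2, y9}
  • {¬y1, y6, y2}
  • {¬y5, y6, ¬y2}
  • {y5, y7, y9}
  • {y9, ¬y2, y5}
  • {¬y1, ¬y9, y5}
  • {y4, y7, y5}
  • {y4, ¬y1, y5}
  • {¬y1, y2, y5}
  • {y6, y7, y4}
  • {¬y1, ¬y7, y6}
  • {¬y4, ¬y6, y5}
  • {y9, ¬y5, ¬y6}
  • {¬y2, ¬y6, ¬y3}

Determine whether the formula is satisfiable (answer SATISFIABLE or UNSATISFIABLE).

SATISFIABLE

Try y1 = False.
For the remaining variables, y2 = True, y3 = True, y4 = False, y5 = False, y6 = False, y7 = True, y8 = True, y9 = True works.
So y1=False, y2=True, y3=True, y4=False, y5=False, y6=False, y7=True, y8=True, y9=True is a satisfying assignment.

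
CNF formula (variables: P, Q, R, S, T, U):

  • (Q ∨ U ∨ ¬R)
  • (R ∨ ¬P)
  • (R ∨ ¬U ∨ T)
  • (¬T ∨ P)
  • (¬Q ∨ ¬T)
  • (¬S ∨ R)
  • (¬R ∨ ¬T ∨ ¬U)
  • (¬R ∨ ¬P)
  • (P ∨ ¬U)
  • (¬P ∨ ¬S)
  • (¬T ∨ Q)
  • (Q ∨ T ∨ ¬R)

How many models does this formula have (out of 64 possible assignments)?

Satisfying assignments:
  P=F Q=F R=F S=F T=F U=F
  P=F Q=T R=F S=F T=F U=F
  P=F Q=T R=T S=F T=F U=F
  P=F Q=T R=T S=T T=F U=F
Count: 4.

4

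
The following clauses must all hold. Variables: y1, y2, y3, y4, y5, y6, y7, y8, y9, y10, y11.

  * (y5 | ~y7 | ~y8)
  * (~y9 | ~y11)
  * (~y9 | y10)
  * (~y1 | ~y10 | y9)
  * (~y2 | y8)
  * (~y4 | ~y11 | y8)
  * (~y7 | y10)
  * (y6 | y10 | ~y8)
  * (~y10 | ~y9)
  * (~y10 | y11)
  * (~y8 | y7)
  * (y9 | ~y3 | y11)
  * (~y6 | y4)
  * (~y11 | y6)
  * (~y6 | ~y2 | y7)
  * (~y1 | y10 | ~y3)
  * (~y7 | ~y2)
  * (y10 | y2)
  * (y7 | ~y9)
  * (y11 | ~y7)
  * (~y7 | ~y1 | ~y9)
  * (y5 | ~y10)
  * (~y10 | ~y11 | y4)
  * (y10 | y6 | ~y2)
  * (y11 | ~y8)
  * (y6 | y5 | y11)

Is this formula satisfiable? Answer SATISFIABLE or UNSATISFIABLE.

SATISFIABLE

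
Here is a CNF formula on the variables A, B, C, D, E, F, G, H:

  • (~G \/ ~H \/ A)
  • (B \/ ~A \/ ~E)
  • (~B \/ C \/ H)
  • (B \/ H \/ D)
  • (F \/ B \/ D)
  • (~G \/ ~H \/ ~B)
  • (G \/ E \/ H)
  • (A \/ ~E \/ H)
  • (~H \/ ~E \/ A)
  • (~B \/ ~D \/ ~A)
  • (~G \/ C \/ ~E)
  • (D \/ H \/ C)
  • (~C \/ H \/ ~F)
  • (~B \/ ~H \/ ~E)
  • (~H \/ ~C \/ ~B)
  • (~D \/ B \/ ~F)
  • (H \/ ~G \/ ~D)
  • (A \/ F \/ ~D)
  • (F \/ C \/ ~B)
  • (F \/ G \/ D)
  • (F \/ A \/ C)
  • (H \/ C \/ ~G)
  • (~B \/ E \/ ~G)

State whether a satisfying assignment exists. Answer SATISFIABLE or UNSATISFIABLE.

Branch on A: take A = True.
The remaining clauses are satisfied by B = False, C = True, D = False, E = False, F = True, G = True, H = True.
So A=True, B=False, C=True, D=False, E=False, F=True, G=True, H=True is a satisfying assignment.

SATISFIABLE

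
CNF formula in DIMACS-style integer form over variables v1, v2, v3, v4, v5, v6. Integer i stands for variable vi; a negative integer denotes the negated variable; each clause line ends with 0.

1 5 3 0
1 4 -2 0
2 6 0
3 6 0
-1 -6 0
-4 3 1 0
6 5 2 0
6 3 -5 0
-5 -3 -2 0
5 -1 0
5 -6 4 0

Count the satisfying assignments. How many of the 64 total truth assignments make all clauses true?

6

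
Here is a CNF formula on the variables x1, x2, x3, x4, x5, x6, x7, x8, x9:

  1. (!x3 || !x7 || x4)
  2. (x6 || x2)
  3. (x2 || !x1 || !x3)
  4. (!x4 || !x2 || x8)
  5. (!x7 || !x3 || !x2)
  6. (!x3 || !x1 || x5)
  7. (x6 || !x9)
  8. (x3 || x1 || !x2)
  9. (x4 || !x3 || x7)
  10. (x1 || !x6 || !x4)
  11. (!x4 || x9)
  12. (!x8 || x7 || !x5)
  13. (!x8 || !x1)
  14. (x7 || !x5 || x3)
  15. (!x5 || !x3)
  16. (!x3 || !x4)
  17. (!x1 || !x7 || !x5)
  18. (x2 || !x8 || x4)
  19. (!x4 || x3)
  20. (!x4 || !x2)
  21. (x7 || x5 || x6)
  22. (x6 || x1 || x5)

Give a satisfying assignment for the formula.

x1=1, x2=1, x3=0, x4=0, x5=0, x6=1, x7=0, x8=0, x9=0

Check each clause:
  1. (x4 || !x7 || !x3) — !x7 is true.
  2. (x6 || x2) — x2 is true.
  3. (!x3 || !x1 || x2) — x2 is true.
  4. (x8 || !x4 || !x2) — !x4 is true.
  5. (!x2 || !x7 || !x3) — !x7 is true.
  6. (!x3 || x5 || !x1) — !x3 is true.
  7. (!x9 || x6) — x6 is true.
  8. (x1 || x3 || !x2) — x1 is true.
  9. (x7 || !x3 || x4) — !x3 is true.
  10. (!x6 || x1 || !x4) — x1 is true.
  11. (!x4 || x9) — !x4 is true.
  12. (!x5 || !x8 || x7) — !x8 is true.
  13. (!x8 || !x1) — !x8 is true.
  14. (x7 || !x5 || x3) — !x5 is true.
  15. (!x3 || !x5) — !x5 is true.
  16. (!x3 || !x4) — !x4 is true.
  17. (!x7 || !x5 || !x1) — !x7 is true.
  18. (!x8 || x4 || x2) — !x8 is true.
  19. (!x4 || x3) — !x4 is true.
  20. (!x4 || !x2) — !x4 is true.
  21. (x7 || x5 || x6) — x6 is true.
  22. (x5 || x6 || x1) — x1 is true.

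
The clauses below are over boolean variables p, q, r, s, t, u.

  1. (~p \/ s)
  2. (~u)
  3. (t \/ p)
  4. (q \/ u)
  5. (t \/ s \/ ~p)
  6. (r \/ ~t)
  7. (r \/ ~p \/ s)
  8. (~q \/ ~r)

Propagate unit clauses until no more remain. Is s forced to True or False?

True

(~u) stands alone — u = False.
(q \/ u) with u = False leaves only q, so q = True.
In (~r \/ ~q), ~q is now false; ~r must hold, so r = False.
(r \/ ~t) with r = False leaves only ~t, so t = False.
(t \/ p) with t = False leaves only p, so p = True.
From (~p \/ s) and p = True: s = True.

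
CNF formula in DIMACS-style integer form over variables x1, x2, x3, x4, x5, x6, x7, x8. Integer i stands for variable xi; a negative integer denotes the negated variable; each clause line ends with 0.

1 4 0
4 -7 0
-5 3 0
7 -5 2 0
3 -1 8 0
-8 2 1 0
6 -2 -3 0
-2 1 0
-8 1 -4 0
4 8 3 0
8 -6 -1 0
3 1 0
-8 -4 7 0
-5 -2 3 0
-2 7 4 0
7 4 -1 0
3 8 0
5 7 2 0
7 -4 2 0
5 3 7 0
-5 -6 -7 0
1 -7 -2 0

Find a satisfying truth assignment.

x1 = True, x2 = True, x3 = False, x4 = True, x5 = False, x6 = False, x7 = True, x8 = True

Check each clause:
  1. (x4 OR x1) — x1 is true.
  2. (x4 OR NOT x7) — x4 is true.
  3. (x3 OR NOT x5) — NOT x5 is true.
  4. (NOT x5 OR x2 OR x7) — x2 is true.
  5. (x8 OR NOT x1 OR x3) — x8 is true.
  6. (x1 OR x2 OR NOT x8) — x1 is true.
  7. (NOT x2 OR x6 OR NOT x3) — NOT x3 is true.
  8. (NOT x2 OR x1) — x1 is true.
  9. (NOT x4 OR x1 OR NOT x8) — x1 is true.
  10. (x4 OR x8 OR x3) — x8 is true.
  11. (NOT x1 OR NOT x6 OR x8) — x8 is true.
  12. (x1 OR x3) — x1 is true.
  13. (x7 OR NOT x4 OR NOT x8) — x7 is true.
  14. (NOT x2 OR NOT x5 OR x3) — NOT x5 is true.
  15. (x7 OR NOT x2 OR x4) — x4 is true.
  16. (x7 OR x4 OR NOT x1) — x4 is true.
  17. (x3 OR x8) — x8 is true.
  18. (x2 OR x5 OR x7) — x2 is true.
  19. (x7 OR NOT x4 OR x2) — x2 is true.
  20. (x7 OR x3 OR x5) — x7 is true.
  21. (NOT x7 OR NOT x6 OR NOT x5) — NOT x6 is true.
  22. (NOT x7 OR NOT x2 OR x1) — x1 is true.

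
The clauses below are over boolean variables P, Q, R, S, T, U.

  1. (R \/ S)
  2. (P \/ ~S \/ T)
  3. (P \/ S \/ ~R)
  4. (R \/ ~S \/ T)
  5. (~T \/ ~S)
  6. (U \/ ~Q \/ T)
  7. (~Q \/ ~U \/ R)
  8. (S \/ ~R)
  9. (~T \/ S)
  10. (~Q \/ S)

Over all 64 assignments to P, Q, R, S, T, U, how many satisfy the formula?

Satisfying assignments:
  P=T Q=F R=T S=T T=F U=F
  P=T Q=F R=T S=T T=F U=T
  P=T Q=T R=T S=T T=F U=T
Count: 3.

3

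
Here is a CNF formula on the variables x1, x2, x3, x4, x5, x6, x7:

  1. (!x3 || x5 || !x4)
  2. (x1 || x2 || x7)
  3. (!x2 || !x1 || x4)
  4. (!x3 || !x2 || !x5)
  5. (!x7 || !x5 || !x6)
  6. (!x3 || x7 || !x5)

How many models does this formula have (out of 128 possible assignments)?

55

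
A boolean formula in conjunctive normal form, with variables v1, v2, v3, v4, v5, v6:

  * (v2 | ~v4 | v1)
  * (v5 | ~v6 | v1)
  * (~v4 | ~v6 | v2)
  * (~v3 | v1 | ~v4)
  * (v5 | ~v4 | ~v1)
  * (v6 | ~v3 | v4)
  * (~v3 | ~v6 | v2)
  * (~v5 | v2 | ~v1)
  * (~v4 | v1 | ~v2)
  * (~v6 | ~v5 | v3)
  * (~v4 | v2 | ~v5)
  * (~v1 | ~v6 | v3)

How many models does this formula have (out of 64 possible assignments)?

13

Case analysis on v1 and v4:
  v1=T, v4=T: remaining (v2,v3,v5,v6) ∈ {(T,F,T,F); (T,T,T,F); (T,T,T,T)} — 3.
  v1=T, v4=F: 5 of the 16 assignments to (v2,v3,v5,v6) work.
  v1=F, v4=T: a clause becomes empty — 0.
  v1=F, v4=F: 5 of the 16 assignments to (v2,v3,v5,v6) work.
Total: 3 + 5 + 0 + 5 = 13.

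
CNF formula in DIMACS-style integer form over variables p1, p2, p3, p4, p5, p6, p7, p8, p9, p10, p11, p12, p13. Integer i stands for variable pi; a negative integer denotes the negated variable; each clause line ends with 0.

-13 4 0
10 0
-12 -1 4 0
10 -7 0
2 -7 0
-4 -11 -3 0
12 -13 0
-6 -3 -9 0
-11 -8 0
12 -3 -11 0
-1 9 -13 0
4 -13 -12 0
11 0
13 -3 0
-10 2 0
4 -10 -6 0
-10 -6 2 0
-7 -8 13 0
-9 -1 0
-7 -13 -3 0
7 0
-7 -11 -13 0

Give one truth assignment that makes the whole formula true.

p1=1, p2=1, p3=0, p4=0, p5=0, p6=0, p7=1, p8=0, p9=0, p10=1, p11=1, p12=0, p13=0

The clause (p10) is unit: p10 must be True.
Unit propagation: (p11) forces p11 = True.
Unit propagation: (¬p8) forces p8 = False.
The clause (p2) is unit: p2 must be True.
The clause (p7) is unit: p7 must be True.
The clause (¬p13) is unit: p13 must be False.
The clause (¬p3) is unit: p3 must be False.
p6 occurs only negated in the remaining clauses — set p6 = False.
Pure literal: p9 appears only negated; assign p9 = False.
Try p1 = True.
The remaining clauses are satisfied by p4 = False, p5 = False, p12 = False.
Every clause has at least one true literal under this assignment.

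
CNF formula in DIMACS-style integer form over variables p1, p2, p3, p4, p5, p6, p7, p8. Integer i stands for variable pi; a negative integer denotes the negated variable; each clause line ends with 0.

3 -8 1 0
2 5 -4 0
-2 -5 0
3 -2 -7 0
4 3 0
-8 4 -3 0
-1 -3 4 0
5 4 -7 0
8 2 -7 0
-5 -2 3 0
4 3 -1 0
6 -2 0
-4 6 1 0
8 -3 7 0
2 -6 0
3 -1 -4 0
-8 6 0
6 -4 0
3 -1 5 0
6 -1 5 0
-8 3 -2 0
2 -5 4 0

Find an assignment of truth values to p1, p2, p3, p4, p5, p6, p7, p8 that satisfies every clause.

Try p1 = True.
Set p2 = True and propagate.
  then p5 is forced to False.
  then p6 is forced to True.
  then p3 is forced to True.
  then p4 is forced to True.
For the remaining variables, p7 = True, p8 = True works.

p1=T, p2=T, p3=T, p4=T, p5=F, p6=T, p7=T, p8=T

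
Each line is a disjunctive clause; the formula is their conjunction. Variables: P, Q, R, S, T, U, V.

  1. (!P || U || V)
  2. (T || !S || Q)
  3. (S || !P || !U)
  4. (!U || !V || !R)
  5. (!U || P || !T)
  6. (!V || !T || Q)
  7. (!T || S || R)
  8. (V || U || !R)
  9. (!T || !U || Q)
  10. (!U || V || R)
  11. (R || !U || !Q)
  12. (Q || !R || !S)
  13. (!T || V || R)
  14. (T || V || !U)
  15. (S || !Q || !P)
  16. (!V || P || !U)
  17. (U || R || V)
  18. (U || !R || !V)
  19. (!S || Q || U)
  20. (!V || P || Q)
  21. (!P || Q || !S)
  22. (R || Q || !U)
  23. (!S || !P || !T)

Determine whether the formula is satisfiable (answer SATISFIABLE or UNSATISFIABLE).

SATISFIABLE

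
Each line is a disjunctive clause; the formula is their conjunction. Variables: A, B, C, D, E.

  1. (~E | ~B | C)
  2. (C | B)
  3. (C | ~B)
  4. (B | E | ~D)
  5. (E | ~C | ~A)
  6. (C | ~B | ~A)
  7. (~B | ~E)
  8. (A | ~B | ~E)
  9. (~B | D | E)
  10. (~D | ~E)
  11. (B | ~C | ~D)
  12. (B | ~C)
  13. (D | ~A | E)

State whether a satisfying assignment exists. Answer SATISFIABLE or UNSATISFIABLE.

SATISFIABLE

Set A = False and propagate.
Try B = True.
  then C is forced to True.
  then E is forced to False.
  then D is forced to True.
So A = False, B = True, C = True, D = True, E = False is a satisfying assignment.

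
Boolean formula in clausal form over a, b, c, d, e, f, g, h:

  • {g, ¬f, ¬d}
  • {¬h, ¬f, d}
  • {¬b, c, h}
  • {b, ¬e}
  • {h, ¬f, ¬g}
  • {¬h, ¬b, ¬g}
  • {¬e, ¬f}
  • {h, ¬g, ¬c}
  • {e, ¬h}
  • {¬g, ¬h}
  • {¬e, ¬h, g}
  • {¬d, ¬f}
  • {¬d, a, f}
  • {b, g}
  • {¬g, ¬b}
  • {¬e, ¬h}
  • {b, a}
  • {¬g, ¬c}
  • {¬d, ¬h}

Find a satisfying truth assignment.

a=T, b=T, c=T, d=F, e=F, f=F, g=F, h=F

Check each clause:
  1. {¬f, g, ¬d} — ¬f is true.
  2. {¬h, ¬f, d} — ¬h is true.
  3. {h, c, ¬b} — c is true.
  4. {b, ¬e} — b is true.
  5. {h, ¬g, ¬f} — ¬g is true.
  6. {¬h, ¬g, ¬b} — ¬h is true.
  7. {¬f, ¬e} — ¬f is true.
  8. {¬c, ¬g, h} — ¬g is true.
  9. {e, ¬h} — ¬h is true.
  10. {¬h, ¬g} — ¬h is true.
  11. {¬e, ¬h, g} — ¬h is true.
  12. {¬f, ¬d} — ¬f is true.
  13. {¬d, a, f} — a is true.
  14. {b, g} — b is true.
  15. {¬b, ¬g} — ¬g is true.
  16. {¬h, ¬e} — ¬h is true.
  17. {a, b} — a is true.
  18. {¬c, ¬g} — ¬g is true.
  19. {¬d, ¬h} — ¬h is true.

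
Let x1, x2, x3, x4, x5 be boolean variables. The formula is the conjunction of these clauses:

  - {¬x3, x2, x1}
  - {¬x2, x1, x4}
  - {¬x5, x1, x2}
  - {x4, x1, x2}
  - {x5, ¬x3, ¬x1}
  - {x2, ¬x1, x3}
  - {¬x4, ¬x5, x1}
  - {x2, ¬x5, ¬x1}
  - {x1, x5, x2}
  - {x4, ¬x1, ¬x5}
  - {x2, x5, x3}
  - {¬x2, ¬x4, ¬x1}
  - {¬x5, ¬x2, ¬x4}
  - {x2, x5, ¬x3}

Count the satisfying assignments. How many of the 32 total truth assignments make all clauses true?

3

Satisfying assignments:
  x1=F x2=T x3=F x4=T x5=F
  x1=F x2=T x3=T x4=T x5=F
  x1=T x2=T x3=F x4=F x5=F
Count: 3.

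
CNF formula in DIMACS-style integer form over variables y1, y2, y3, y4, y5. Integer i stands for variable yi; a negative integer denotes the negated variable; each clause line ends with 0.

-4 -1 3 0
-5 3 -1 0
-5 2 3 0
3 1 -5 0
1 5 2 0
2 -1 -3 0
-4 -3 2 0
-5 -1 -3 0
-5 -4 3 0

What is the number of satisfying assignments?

11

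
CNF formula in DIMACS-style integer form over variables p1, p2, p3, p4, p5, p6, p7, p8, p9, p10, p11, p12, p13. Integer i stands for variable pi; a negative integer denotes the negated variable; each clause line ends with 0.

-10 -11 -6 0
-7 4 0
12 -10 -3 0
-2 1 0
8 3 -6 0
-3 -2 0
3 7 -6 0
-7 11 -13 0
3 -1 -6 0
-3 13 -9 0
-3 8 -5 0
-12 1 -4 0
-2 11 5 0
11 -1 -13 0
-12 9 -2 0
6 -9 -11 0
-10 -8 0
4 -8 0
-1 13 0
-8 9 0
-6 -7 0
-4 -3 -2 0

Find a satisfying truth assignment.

p2 occurs only negated in the remaining clauses — set p2 = False.
Try p1 = False.
Set p3 = False and propagate.
The remaining clauses are satisfied by p4 = True, p5 = True, p6 = False, p7 = False, p8 = False, p9 = True, p10 = True, p11 = False, p12 = False, p13 = True.
Check each clause:
  1. (~p11 \/ ~p10 \/ ~p6) — ~p6 is true.
  2. (~p7 \/ p4) — ~p7 is true.
  3. (~p10 \/ ~p3 \/ p12) — ~p3 is true.
  4. (~p2 \/ p1) — ~p2 is true.
  5. (p3 \/ ~p6 \/ p8) — ~p6 is true.
  6. (~p2 \/ ~p3) — ~p3 is true.
  7. (p7 \/ p3 \/ ~p6) — ~p6 is true.
  8. (~p13 \/ p11 \/ ~p7) — ~p7 is true.
  9. (~p6 \/ p3 \/ ~p1) — ~p6 is true.
  10. (~p3 \/ p13 \/ ~p9) — p13 is true.
  11. (p8 \/ ~p3 \/ ~p5) — ~p3 is true.
  12. (p1 \/ ~p4 \/ ~p12) — ~p12 is true.
  13. (p5 \/ ~p2 \/ p11) — p5 is true.
  14. (~p13 \/ ~p1 \/ p11) — ~p1 is true.
  15. (~p12 \/ p9 \/ ~p2) — p9 is true.
  16. (~p11 \/ ~p9 \/ p6) — ~p11 is true.
  17. (~p8 \/ ~p10) — ~p8 is true.
  18. (~p8 \/ p4) — ~p8 is true.
  19. (~p1 \/ p13) — p13 is true.
  20. (~p8 \/ p9) — ~p8 is true.
  21. (~p6 \/ ~p7) — ~p7 is true.
  22. (~p4 \/ ~p2 \/ ~p3) — ~p3 is true.

p1=False  p2=False  p3=False  p4=True  p5=True  p6=False  p7=False  p8=False  p9=True  p10=True  p11=False  p12=False  p13=True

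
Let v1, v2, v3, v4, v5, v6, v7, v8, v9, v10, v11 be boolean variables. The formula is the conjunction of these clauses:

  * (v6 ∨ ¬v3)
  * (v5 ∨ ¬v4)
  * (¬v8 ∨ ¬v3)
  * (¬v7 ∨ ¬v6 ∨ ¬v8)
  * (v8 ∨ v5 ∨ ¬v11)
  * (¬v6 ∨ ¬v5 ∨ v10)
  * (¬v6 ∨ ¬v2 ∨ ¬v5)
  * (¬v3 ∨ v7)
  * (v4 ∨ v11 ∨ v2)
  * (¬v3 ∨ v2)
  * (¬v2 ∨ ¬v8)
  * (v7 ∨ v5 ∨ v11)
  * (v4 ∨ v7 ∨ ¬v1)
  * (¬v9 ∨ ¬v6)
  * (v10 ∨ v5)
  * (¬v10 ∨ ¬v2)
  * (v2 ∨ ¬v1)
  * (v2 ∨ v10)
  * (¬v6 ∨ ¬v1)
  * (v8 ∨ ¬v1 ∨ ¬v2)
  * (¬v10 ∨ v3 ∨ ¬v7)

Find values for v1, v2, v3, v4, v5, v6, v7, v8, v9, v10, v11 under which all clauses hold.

v1=0  v2=0  v3=0  v4=1  v5=1  v6=1  v7=0  v8=0  v9=0  v10=1  v11=0

Check each clause:
  1. (¬v3 ∨ v6) — ¬v3 is true.
  2. (v5 ∨ ¬v4) — v5 is true.
  3. (¬v8 ∨ ¬v3) — ¬v8 is true.
  4. (¬v7 ∨ ¬v8 ∨ ¬v6) — ¬v8 is true.
  5. (v8 ∨ v5 ∨ ¬v11) — ¬v11 is true.
  6. (v10 ∨ ¬v6 ∨ ¬v5) — v10 is true.
  7. (¬v5 ∨ ¬v2 ∨ ¬v6) — ¬v2 is true.
  8. (v7 ∨ ¬v3) — ¬v3 is true.
  9. (v2 ∨ v4 ∨ v11) — v4 is true.
  10. (¬v3 ∨ v2) — ¬v3 is true.
  11. (¬v2 ∨ ¬v8) — ¬v8 is true.
  12. (v5 ∨ v11 ∨ v7) — v5 is true.
  13. (¬v1 ∨ v7 ∨ v4) — v4 is true.
  14. (¬v9 ∨ ¬v6) — ¬v9 is true.
  15. (v10 ∨ v5) — v10 is true.
  16. (¬v10 ∨ ¬v2) — ¬v2 is true.
  17. (¬v1 ∨ v2) — ¬v1 is true.
  18. (v2 ∨ v10) — v10 is true.
  19. (¬v1 ∨ ¬v6) — ¬v1 is true.
  20. (v8 ∨ ¬v1 ∨ ¬v2) — ¬v1 is true.
  21. (v3 ∨ ¬v10 ∨ ¬v7) — ¬v7 is true.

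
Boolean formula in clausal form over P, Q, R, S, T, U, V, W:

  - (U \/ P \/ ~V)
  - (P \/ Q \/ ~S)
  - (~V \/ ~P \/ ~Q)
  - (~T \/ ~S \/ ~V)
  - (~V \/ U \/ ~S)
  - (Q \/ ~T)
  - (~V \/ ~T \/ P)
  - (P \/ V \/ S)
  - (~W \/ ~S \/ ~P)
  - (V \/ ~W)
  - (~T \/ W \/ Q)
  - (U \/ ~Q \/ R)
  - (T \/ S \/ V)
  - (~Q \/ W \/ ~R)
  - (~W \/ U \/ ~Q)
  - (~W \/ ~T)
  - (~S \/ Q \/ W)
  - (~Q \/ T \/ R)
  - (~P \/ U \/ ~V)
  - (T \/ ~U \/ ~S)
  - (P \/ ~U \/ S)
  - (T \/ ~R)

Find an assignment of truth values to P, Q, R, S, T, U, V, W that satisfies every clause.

P=True  Q=True  R=False  S=True  T=True  U=True  V=False  W=False

Set P = True and propagate.
Set Q = True and propagate.
  then V is forced to False.
  then W is forced to False.
  then R is forced to False.
  then U is forced to True.
  then T is forced to True.
S is now unconstrained; take S = True.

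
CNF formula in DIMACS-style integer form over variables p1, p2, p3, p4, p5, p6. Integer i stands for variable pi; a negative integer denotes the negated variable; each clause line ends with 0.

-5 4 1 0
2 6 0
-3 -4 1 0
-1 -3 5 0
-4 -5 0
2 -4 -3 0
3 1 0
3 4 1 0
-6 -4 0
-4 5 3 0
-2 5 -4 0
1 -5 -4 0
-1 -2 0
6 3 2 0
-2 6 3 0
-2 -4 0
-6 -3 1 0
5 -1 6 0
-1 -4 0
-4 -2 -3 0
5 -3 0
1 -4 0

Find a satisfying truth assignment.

Set p1 = True and propagate.
  then p2 is forced to False.
  then p6 is forced to True.
  then p4 is forced to False.
Try p3 = False.
p5 is now unconstrained; take p5 = True.

p1=True  p2=False  p3=False  p4=False  p5=True  p6=True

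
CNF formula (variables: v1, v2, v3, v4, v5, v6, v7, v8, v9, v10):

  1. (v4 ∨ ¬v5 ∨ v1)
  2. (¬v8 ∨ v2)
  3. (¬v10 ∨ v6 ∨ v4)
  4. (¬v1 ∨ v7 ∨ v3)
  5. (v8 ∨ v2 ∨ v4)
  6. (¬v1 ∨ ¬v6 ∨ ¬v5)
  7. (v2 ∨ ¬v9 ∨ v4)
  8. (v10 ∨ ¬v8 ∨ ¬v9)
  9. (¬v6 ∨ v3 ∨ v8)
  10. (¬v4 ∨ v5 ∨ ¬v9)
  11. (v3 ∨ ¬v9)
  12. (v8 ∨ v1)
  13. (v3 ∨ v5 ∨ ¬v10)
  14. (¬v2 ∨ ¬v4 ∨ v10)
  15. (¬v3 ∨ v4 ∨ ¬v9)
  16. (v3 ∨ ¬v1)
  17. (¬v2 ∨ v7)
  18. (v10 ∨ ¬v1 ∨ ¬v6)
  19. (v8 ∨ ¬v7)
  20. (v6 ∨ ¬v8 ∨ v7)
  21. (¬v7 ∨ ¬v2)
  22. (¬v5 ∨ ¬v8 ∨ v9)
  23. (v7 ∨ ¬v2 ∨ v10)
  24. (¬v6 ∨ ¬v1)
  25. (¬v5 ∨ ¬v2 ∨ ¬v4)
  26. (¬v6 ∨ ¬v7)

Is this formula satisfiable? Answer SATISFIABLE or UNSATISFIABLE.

Try v1 = True.
  then v3 is forced to True.
  then v6 is forced to False.
The remaining clauses are satisfied by v2 = False, v4 = True, v5 = False, v7 = False, v8 = False, v9 = False, v10 = False.
So v1=1  v2=0  v3=1  v4=1  v5=0  v6=0  v7=0  v8=0  v9=0  v10=0 is a satisfying assignment.

SATISFIABLE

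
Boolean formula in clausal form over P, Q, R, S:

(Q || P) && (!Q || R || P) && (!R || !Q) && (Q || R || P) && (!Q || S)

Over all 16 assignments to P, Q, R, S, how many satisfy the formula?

Satisfying assignments:
  P=T Q=F R=F S=F
  P=T Q=F R=F S=T
  P=T Q=F R=T S=F
  P=T Q=F R=T S=T
  P=T Q=T R=F S=T
Count: 5.

5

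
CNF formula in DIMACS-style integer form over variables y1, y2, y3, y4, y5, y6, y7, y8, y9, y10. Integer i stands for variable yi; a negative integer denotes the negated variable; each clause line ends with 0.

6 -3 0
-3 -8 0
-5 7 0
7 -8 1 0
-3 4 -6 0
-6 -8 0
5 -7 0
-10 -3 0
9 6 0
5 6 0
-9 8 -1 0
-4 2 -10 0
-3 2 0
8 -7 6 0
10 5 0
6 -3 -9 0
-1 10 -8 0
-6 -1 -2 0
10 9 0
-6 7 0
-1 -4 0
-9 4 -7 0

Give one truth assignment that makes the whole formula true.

y1=0, y2=0, y3=0, y4=1, y5=1, y6=1, y7=1, y8=0, y9=1, y10=0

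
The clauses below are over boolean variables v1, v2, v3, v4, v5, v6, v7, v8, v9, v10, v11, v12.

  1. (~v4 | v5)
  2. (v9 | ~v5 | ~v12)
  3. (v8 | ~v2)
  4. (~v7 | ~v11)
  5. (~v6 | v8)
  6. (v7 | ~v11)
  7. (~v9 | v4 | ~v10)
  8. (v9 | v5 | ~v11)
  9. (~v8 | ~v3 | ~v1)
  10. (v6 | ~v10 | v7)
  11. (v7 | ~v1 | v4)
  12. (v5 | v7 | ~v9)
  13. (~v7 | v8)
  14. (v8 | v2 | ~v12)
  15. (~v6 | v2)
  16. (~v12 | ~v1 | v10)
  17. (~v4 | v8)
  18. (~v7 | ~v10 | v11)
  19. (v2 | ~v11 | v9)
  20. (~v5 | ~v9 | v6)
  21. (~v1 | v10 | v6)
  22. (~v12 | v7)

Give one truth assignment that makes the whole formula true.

v1=False  v2=True  v3=False  v4=False  v5=True  v6=True  v7=False  v8=True  v9=False  v10=True  v11=False  v12=False

Check each clause:
  1. (v5 | ~v4) — ~v4 is true.
  2. (~v5 | v9 | ~v12) — ~v12 is true.
  3. (~v2 | v8) — v8 is true.
  4. (~v11 | ~v7) — ~v7 is true.
  5. (~v6 | v8) — v8 is true.
  6. (~v11 | v7) — ~v11 is true.
  7. (~v10 | v4 | ~v9) — ~v9 is true.
  8. (v5 | v9 | ~v11) — v5 is true.
  9. (~v8 | ~v3 | ~v1) — ~v3 is true.
  10. (~v10 | v7 | v6) — v6 is true.
  11. (v7 | ~v1 | v4) — ~v1 is true.
  12. (v5 | ~v9 | v7) — ~v9 is true.
  13. (v8 | ~v7) — v8 is true.
  14. (v2 | ~v12 | v8) — v8 is true.
  15. (~v6 | v2) — v2 is true.
  16. (~v12 | ~v1 | v10) — v10 is true.
  17. (~v4 | v8) — v8 is true.
  18. (v11 | ~v7 | ~v10) — ~v7 is true.
  19. (~v11 | v2 | v9) — v2 is true.
  20. (v6 | ~v5 | ~v9) — v6 is true.
  21. (v6 | ~v1 | v10) — v10 is true.
  22. (~v12 | v7) — ~v12 is true.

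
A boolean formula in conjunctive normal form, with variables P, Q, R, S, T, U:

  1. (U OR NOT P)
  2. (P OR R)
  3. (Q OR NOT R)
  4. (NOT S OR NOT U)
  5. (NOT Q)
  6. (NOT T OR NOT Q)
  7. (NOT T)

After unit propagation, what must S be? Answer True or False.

False

(NOT Q) is a unit clause: Q = False.
From (Q OR NOT R) and Q = False: R = False.
(P OR R): since R = False, the clause reduces to (P). P = True.
(NOT P OR U) with P = True leaves only U, so U = True.
(NOT S OR NOT U) with U = True leaves only NOT S, so S = False.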